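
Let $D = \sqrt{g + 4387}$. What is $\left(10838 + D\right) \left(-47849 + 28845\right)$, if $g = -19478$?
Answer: $-205965352 - 19004 i \sqrt{15091} \approx -2.0597 \cdot 10^{8} - 2.3346 \cdot 10^{6} i$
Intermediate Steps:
$D = i \sqrt{15091}$ ($D = \sqrt{-19478 + 4387} = \sqrt{-15091} = i \sqrt{15091} \approx 122.85 i$)
$\left(10838 + D\right) \left(-47849 + 28845\right) = \left(10838 + i \sqrt{15091}\right) \left(-47849 + 28845\right) = \left(10838 + i \sqrt{15091}\right) \left(-19004\right) = -205965352 - 19004 i \sqrt{15091}$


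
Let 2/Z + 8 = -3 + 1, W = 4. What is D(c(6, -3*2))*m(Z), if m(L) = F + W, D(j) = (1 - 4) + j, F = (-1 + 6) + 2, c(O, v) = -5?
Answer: -88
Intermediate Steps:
F = 7 (F = 5 + 2 = 7)
Z = -1/5 (Z = 2/(-8 + (-3 + 1)) = 2/(-8 - 2) = 2/(-10) = 2*(-1/10) = -1/5 ≈ -0.20000)
D(j) = -3 + j
m(L) = 11 (m(L) = 7 + 4 = 11)
D(c(6, -3*2))*m(Z) = (-3 - 5)*11 = -8*11 = -88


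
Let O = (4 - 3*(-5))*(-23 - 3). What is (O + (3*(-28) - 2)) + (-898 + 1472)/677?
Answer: -392086/677 ≈ -579.15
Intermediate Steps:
O = -494 (O = (4 + 15)*(-26) = 19*(-26) = -494)
(O + (3*(-28) - 2)) + (-898 + 1472)/677 = (-494 + (3*(-28) - 2)) + (-898 + 1472)/677 = (-494 + (-84 - 2)) + 574*(1/677) = (-494 - 86) + 574/677 = -580 + 574/677 = -392086/677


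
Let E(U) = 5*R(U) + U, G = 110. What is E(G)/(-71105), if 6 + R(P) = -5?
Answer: -11/14221 ≈ -0.00077350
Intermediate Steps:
R(P) = -11 (R(P) = -6 - 5 = -11)
E(U) = -55 + U (E(U) = 5*(-11) + U = -55 + U)
E(G)/(-71105) = (-55 + 110)/(-71105) = 55*(-1/71105) = -11/14221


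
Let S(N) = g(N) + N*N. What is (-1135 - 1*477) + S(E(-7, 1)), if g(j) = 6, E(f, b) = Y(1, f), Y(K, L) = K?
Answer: -1605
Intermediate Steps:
E(f, b) = 1
S(N) = 6 + N² (S(N) = 6 + N*N = 6 + N²)
(-1135 - 1*477) + S(E(-7, 1)) = (-1135 - 1*477) + (6 + 1²) = (-1135 - 477) + (6 + 1) = -1612 + 7 = -1605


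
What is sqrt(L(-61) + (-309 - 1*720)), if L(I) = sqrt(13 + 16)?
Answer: sqrt(-1029 + sqrt(29)) ≈ 31.994*I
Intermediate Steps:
L(I) = sqrt(29)
sqrt(L(-61) + (-309 - 1*720)) = sqrt(sqrt(29) + (-309 - 1*720)) = sqrt(sqrt(29) + (-309 - 720)) = sqrt(sqrt(29) - 1029) = sqrt(-1029 + sqrt(29))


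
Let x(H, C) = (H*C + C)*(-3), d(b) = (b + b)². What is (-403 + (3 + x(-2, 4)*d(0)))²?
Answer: 160000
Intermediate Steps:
d(b) = 4*b² (d(b) = (2*b)² = 4*b²)
x(H, C) = -3*C - 3*C*H (x(H, C) = (C*H + C)*(-3) = (C + C*H)*(-3) = -3*C - 3*C*H)
(-403 + (3 + x(-2, 4)*d(0)))² = (-403 + (3 + (-3*4*(1 - 2))*(4*0²)))² = (-403 + (3 + (-3*4*(-1))*(4*0)))² = (-403 + (3 + 12*0))² = (-403 + (3 + 0))² = (-403 + 3)² = (-400)² = 160000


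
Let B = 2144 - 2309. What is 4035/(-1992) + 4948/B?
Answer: -3507397/109560 ≈ -32.013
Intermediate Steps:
B = -165
4035/(-1992) + 4948/B = 4035/(-1992) + 4948/(-165) = 4035*(-1/1992) + 4948*(-1/165) = -1345/664 - 4948/165 = -3507397/109560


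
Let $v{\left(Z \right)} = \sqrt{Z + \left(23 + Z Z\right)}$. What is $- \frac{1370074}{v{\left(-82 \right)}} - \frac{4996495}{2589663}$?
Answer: $- \frac{4996495}{2589663} - \frac{1370074 \sqrt{6665}}{6665} \approx -16784.0$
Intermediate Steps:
$v{\left(Z \right)} = \sqrt{23 + Z + Z^{2}}$ ($v{\left(Z \right)} = \sqrt{Z + \left(23 + Z^{2}\right)} = \sqrt{23 + Z + Z^{2}}$)
$- \frac{1370074}{v{\left(-82 \right)}} - \frac{4996495}{2589663} = - \frac{1370074}{\sqrt{23 - 82 + \left(-82\right)^{2}}} - \frac{4996495}{2589663} = - \frac{1370074}{\sqrt{23 - 82 + 6724}} - \frac{4996495}{2589663} = - \frac{1370074}{\sqrt{6665}} - \frac{4996495}{2589663} = - 1370074 \frac{\sqrt{6665}}{6665} - \frac{4996495}{2589663} = - \frac{1370074 \sqrt{6665}}{6665} - \frac{4996495}{2589663} = - \frac{4996495}{2589663} - \frac{1370074 \sqrt{6665}}{6665}$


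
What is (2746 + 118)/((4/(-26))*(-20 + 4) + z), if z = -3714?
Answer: -18616/24125 ≈ -0.77165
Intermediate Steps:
(2746 + 118)/((4/(-26))*(-20 + 4) + z) = (2746 + 118)/((4/(-26))*(-20 + 4) - 3714) = 2864/((4*(-1/26))*(-16) - 3714) = 2864/(-2/13*(-16) - 3714) = 2864/(32/13 - 3714) = 2864/(-48250/13) = 2864*(-13/48250) = -18616/24125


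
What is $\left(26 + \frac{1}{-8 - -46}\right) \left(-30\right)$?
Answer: $- \frac{14835}{19} \approx -780.79$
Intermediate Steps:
$\left(26 + \frac{1}{-8 - -46}\right) \left(-30\right) = \left(26 + \frac{1}{-8 + 46}\right) \left(-30\right) = \left(26 + \frac{1}{38}\right) \left(-30\right) = \frac{989}{38} \left(-30\right) = - \frac{14835}{19}$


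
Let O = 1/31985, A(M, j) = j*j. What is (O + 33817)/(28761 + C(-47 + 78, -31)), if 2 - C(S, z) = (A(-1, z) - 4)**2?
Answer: -540818373/14186722855 ≈ -0.038121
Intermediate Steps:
A(M, j) = j**2
O = 1/31985 ≈ 3.1265e-5
C(S, z) = 2 - (-4 + z**2)**2 (C(S, z) = 2 - (z**2 - 4)**2 = 2 - (-4 + z**2)**2)
(O + 33817)/(28761 + C(-47 + 78, -31)) = (1/31985 + 33817)/(28761 + (2 - (-4 + (-31)**2)**2)) = 1081636746/(31985*(28761 + (2 - (-4 + 961)**2))) = 1081636746/(31985*(28761 + (2 - 1*957**2))) = 1081636746/(31985*(28761 + (2 - 1*915849))) = 1081636746/(31985*(28761 + (2 - 915849))) = 1081636746/(31985*(28761 - 915847)) = (1081636746/31985)/(-887086) = (1081636746/31985)*(-1/887086) = -540818373/14186722855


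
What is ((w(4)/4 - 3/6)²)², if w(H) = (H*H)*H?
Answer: 923521/16 ≈ 57720.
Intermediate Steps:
w(H) = H³ (w(H) = H²*H = H³)
((w(4)/4 - 3/6)²)² = ((4³/4 - 3/6)²)² = ((64*(¼) - 3*⅙)²)² = ((16 - ½)²)² = ((31/2)²)² = (961/4)² = 923521/16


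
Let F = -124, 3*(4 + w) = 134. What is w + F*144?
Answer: -53446/3 ≈ -17815.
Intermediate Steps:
w = 122/3 (w = -4 + (⅓)*134 = -4 + 134/3 = 122/3 ≈ 40.667)
w + F*144 = 122/3 - 124*144 = 122/3 - 17856 = -53446/3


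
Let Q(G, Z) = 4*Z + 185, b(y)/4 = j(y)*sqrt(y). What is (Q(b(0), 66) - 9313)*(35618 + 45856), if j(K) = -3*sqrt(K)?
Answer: -722185536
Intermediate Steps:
b(y) = -12*y (b(y) = 4*((-3*sqrt(y))*sqrt(y)) = 4*(-3*y) = -12*y)
Q(G, Z) = 185 + 4*Z
(Q(b(0), 66) - 9313)*(35618 + 45856) = ((185 + 4*66) - 9313)*(35618 + 45856) = ((185 + 264) - 9313)*81474 = (449 - 9313)*81474 = -8864*81474 = -722185536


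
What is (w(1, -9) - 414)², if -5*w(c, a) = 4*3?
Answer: 4334724/25 ≈ 1.7339e+5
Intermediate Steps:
w(c, a) = -12/5 (w(c, a) = -4*3/5 = -⅕*12 = -12/5)
(w(1, -9) - 414)² = (-12/5 - 414)² = (-2082/5)² = 4334724/25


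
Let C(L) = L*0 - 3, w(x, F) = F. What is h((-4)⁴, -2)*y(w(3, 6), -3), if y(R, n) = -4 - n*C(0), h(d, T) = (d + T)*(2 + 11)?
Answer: -42926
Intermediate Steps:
C(L) = -3 (C(L) = 0 - 3 = -3)
h(d, T) = 13*T + 13*d (h(d, T) = (T + d)*13 = 13*T + 13*d)
y(R, n) = -4 + 3*n (y(R, n) = -4 - n*(-3) = -4 - (-3)*n = -4 + 3*n)
h((-4)⁴, -2)*y(w(3, 6), -3) = (13*(-2) + 13*(-4)⁴)*(-4 + 3*(-3)) = (-26 + 13*256)*(-4 - 9) = (-26 + 3328)*(-13) = 3302*(-13) = -42926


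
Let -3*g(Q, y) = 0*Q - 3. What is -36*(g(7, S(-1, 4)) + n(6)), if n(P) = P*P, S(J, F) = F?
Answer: -1332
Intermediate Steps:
n(P) = P**2
g(Q, y) = 1 (g(Q, y) = -(0*Q - 3)/3 = -(0 - 3)/3 = -1/3*(-3) = 1)
-36*(g(7, S(-1, 4)) + n(6)) = -36*(1 + 6**2) = -36*(1 + 36) = -36*37 = -1332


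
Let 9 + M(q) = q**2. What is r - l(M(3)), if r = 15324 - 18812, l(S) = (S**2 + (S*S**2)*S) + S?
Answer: -3488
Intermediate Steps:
M(q) = -9 + q**2
l(S) = S + S**2 + S**4 (l(S) = (S**2 + S**3*S) + S = (S**2 + S**4) + S = S + S**2 + S**4)
r = -3488
r - l(M(3)) = -3488 - (-9 + 3**2)*(1 + (-9 + 3**2) + (-9 + 3**2)**3) = -3488 - (-9 + 9)*(1 + (-9 + 9) + (-9 + 9)**3) = -3488 - 0*(1 + 0 + 0**3) = -3488 - 0*(1 + 0 + 0) = -3488 - 0 = -3488 - 1*0 = -3488 + 0 = -3488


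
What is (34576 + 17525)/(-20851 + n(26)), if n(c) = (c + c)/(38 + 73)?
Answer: -5783211/2314409 ≈ -2.4988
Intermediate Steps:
n(c) = 2*c/111 (n(c) = (2*c)/111 = (2*c)*(1/111) = 2*c/111)
(34576 + 17525)/(-20851 + n(26)) = (34576 + 17525)/(-20851 + (2/111)*26) = 52101/(-20851 + 52/111) = 52101/(-2314409/111) = 52101*(-111/2314409) = -5783211/2314409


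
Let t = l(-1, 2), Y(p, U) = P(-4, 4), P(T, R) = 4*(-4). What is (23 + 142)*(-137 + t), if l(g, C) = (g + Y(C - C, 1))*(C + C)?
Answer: -33825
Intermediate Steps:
P(T, R) = -16
Y(p, U) = -16
l(g, C) = 2*C*(-16 + g) (l(g, C) = (g - 16)*(C + C) = (-16 + g)*(2*C) = 2*C*(-16 + g))
t = -68 (t = 2*2*(-16 - 1) = 2*2*(-17) = -68)
(23 + 142)*(-137 + t) = (23 + 142)*(-137 - 68) = 165*(-205) = -33825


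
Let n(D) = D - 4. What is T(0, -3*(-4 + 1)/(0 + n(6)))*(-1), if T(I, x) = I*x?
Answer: 0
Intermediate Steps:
n(D) = -4 + D
T(0, -3*(-4 + 1)/(0 + n(6)))*(-1) = (0*(-3*(-4 + 1)/(0 + (-4 + 6))))*(-1) = (0*(-(-9)/(0 + 2)))*(-1) = (0*(-(-9)/2))*(-1) = (0*(-3*(-3/2)))*(-1) = (0*(9/2))*(-1) = 0*(-1) = 0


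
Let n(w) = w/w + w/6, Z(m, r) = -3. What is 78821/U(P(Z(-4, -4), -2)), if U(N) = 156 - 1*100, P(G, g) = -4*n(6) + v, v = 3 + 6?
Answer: 78821/56 ≈ 1407.5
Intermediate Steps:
v = 9
n(w) = 1 + w/6 (n(w) = 1 + w*(1/6) = 1 + w/6)
P(G, g) = 1 (P(G, g) = -4*(1 + (1/6)*6) + 9 = -4*(1 + 1) + 9 = -4*2 + 9 = -8 + 9 = 1)
U(N) = 56 (U(N) = 156 - 100 = 56)
78821/U(P(Z(-4, -4), -2)) = 78821/56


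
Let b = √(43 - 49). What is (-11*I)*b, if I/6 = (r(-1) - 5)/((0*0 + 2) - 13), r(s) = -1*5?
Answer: -60*I*√6 ≈ -146.97*I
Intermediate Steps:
r(s) = -5
b = I*√6 (b = √(-6) = I*√6 ≈ 2.4495*I)
I = 60/11 (I = 6*((-5 - 5)/((0*0 + 2) - 13)) = 6*(-10/((0 + 2) - 13)) = 6*(-10/(2 - 13)) = 6*(-10/(-11)) = 6*(-10*(-1/11)) = 6*(10/11) = 60/11 ≈ 5.4545)
(-11*I)*b = (-11*60/11)*(I*√6) = -60*I*√6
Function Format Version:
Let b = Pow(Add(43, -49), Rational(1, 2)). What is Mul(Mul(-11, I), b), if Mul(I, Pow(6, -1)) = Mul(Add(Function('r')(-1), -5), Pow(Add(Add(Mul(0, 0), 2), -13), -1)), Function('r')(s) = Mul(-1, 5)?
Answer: Mul(-60, I, Pow(6, Rational(1, 2))) ≈ Mul(-146.97, I)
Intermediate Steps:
Function('r')(s) = -5
b = Mul(I, Pow(6, Rational(1, 2))) (b = Pow(-6, Rational(1, 2)) = Mul(I, Pow(6, Rational(1, 2))) ≈ Mul(2.4495, I))
I = Rational(60, 11) (I = Mul(6, Mul(Add(-5, -5), Pow(Add(Add(Mul(0, 0), 2), -13), -1))) = Mul(6, Mul(-10, Pow(Add(Add(0, 2), -13), -1))) = Mul(6, Mul(-10, Pow(Add(2, -13), -1))) = Mul(6, Mul(-10, Pow(-11, -1))) = Mul(6, Mul(-10, Rational(-1, 11))) = Mul(6, Rational(10, 11)) = Rational(60, 11) ≈ 5.4545)
Mul(Mul(-11, I), b) = Mul(Mul(-11, Rational(60, 11)), Mul(I, Pow(6, Rational(1, 2)))) = Mul(-60, Mul(I, Pow(6, Rational(1, 2)))) = Mul(-60, I, Pow(6, Rational(1, 2)))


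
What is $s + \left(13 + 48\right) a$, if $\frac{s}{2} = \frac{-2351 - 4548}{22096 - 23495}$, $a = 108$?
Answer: $\frac{9230410}{1399} \approx 6597.9$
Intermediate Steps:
$s = \frac{13798}{1399}$ ($s = 2 \frac{-2351 - 4548}{22096 - 23495} = 2 \left(- \frac{6899}{-1399}\right) = 2 \left(\left(-6899\right) \left(- \frac{1}{1399}\right)\right) = 2 \cdot \frac{6899}{1399} = \frac{13798}{1399} \approx 9.8628$)
$s + \left(13 + 48\right) a = \frac{13798}{1399} + \left(13 + 48\right) 108 = \frac{13798}{1399} + 61 \cdot 108 = \frac{13798}{1399} + 6588 = \frac{9230410}{1399}$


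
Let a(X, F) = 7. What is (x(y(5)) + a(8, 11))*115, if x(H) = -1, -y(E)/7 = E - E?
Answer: 690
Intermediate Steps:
y(E) = 0 (y(E) = -7*(E - E) = -7*0 = 0)
(x(y(5)) + a(8, 11))*115 = (-1 + 7)*115 = 6*115 = 690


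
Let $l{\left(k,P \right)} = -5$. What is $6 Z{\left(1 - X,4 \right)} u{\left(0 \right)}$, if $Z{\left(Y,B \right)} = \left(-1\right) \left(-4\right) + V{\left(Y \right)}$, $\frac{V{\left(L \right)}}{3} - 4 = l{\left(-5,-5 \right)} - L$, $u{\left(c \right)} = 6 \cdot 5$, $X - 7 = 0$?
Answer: $3420$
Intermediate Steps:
$X = 7$ ($X = 7 + 0 = 7$)
$u{\left(c \right)} = 30$
$V{\left(L \right)} = -3 - 3 L$ ($V{\left(L \right)} = 12 + 3 \left(-5 - L\right) = 12 - \left(15 + 3 L\right) = -3 - 3 L$)
$Z{\left(Y,B \right)} = 1 - 3 Y$ ($Z{\left(Y,B \right)} = \left(-1\right) \left(-4\right) - \left(3 + 3 Y\right) = 4 - \left(3 + 3 Y\right) = 1 - 3 Y$)
$6 Z{\left(1 - X,4 \right)} u{\left(0 \right)} = 6 \left(1 - 3 \left(1 - 7\right)\right) 30 = 6 \left(1 - -18\right) 30 = 6 \left(1 + 18\right) 30 = 6 \cdot 19 \cdot 30 = 114 \cdot 30 = 3420$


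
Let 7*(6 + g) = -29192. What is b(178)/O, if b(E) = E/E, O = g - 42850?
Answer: -7/329184 ≈ -2.1265e-5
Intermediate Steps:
g = -29234/7 (g = -6 + (1/7)*(-29192) = -6 - 29192/7 = -29234/7 ≈ -4176.3)
O = -329184/7 (O = -29234/7 - 42850 = -329184/7 ≈ -47026.)
b(E) = 1
b(178)/O = 1/(-329184/7) = 1*(-7/329184) = -7/329184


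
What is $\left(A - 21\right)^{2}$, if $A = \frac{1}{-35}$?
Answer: $\frac{541696}{1225} \approx 442.2$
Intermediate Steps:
$A = - \frac{1}{35} \approx -0.028571$
$\left(A - 21\right)^{2} = \left(- \frac{1}{35} - 21\right)^{2} = \left(- \frac{736}{35}\right)^{2} = \frac{541696}{1225}$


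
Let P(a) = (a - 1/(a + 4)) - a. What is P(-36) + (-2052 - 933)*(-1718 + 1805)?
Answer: -8310239/32 ≈ -2.5970e+5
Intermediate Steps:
P(a) = -1/(4 + a) (P(a) = (a - 1/(4 + a)) - a = -1/(4 + a))
P(-36) + (-2052 - 933)*(-1718 + 1805) = -1/(4 - 36) + (-2052 - 933)*(-1718 + 1805) = -1/(-32) - 2985*87 = -1*(-1/32) - 259695 = 1/32 - 259695 = -8310239/32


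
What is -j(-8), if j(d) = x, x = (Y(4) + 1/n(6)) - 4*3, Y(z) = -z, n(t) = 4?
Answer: 63/4 ≈ 15.750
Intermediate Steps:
x = -63/4 (x = (-1*4 + 1/4) - 4*3 = (-4 + 1/4) - 12 = -15/4 - 12 = -63/4 ≈ -15.750)
j(d) = -63/4
-j(-8) = -1*(-63/4) = 63/4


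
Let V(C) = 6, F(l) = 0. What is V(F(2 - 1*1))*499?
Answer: 2994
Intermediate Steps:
V(F(2 - 1*1))*499 = 6*499 = 2994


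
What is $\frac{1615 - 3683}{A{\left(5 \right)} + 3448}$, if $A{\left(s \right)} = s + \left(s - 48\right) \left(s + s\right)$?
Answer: $- \frac{2068}{3023} \approx -0.68409$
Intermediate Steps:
$A{\left(s \right)} = s + 2 s \left(-48 + s\right)$ ($A{\left(s \right)} = s + \left(-48 + s\right) 2 s = s + 2 s \left(-48 + s\right)$)
$\frac{1615 - 3683}{A{\left(5 \right)} + 3448} = \frac{1615 - 3683}{5 \left(-95 + 2 \cdot 5\right) + 3448} = - \frac{2068}{5 \left(-95 + 10\right) + 3448} = - \frac{2068}{5 \left(-85\right) + 3448} = - \frac{2068}{-425 + 3448} = - \frac{2068}{3023}$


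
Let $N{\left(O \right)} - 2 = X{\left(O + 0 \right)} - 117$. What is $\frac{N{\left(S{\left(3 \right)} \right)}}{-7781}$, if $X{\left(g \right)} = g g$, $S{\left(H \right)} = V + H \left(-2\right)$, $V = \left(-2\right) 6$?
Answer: $- \frac{209}{7781} \approx -0.02686$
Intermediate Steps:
$V = -12$
$S{\left(H \right)} = -12 - 2 H$ ($S{\left(H \right)} = -12 + H \left(-2\right) = -12 - 2 H$)
$X{\left(g \right)} = g^{2}$
$N{\left(O \right)} = -115 + O^{2}$ ($N{\left(O \right)} = 2 + \left(\left(O + 0\right)^{2} - 117\right) = 2 + \left(O^{2} - 117\right) = 2 + \left(-117 + O^{2}\right) = -115 + O^{2}$)
$\frac{N{\left(S{\left(3 \right)} \right)}}{-7781} = \frac{-115 + \left(-12 - 6\right)^{2}}{-7781} = \left(-115 + \left(-12 - 6\right)^{2}\right) \left(- \frac{1}{7781}\right) = \left(-115 + \left(-18\right)^{2}\right) \left(- \frac{1}{7781}\right) = \left(-115 + 324\right) \left(- \frac{1}{7781}\right) = 209 \left(- \frac{1}{7781}\right) = - \frac{209}{7781}$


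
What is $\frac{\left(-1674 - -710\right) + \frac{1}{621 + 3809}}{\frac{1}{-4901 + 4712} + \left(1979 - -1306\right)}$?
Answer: $- \frac{807128091}{2750427520} \approx -0.29346$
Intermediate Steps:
$\frac{\left(-1674 - -710\right) + \frac{1}{621 + 3809}}{\frac{1}{-4901 + 4712} + \left(1979 - -1306\right)} = \frac{\left(-1674 + 710\right) + \frac{1}{4430}}{\frac{1}{-189} + \left(1979 + 1306\right)} = \frac{-964 + \frac{1}{4430}}{- \frac{1}{189} + 3285} = - \frac{4270519}{4430 \cdot \frac{620864}{189}} = \left(- \frac{4270519}{4430}\right) \frac{189}{620864} = - \frac{807128091}{2750427520}$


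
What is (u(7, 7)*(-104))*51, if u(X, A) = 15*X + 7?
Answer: -594048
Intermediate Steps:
u(X, A) = 7 + 15*X
(u(7, 7)*(-104))*51 = ((7 + 15*7)*(-104))*51 = ((7 + 105)*(-104))*51 = (112*(-104))*51 = -11648*51 = -594048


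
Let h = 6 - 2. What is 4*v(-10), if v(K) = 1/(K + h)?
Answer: -⅔ ≈ -0.66667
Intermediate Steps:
h = 4
v(K) = 1/(4 + K) (v(K) = 1/(K + 4) = 1/(4 + K))
4*v(-10) = 4/(4 - 10) = 4/(-6) = 4*(-⅙) = -⅔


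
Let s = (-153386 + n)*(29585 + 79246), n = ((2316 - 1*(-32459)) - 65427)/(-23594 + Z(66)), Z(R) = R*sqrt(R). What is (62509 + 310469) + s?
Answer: -2321901366421070898/139097335 + 55042148898*sqrt(66)/139097335 ≈ -1.6693e+10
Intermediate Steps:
Z(R) = R**(3/2)
n = -30652/(-23594 + 66*sqrt(66)) (n = ((2316 - 1*(-32459)) - 65427)/(-23594 + 66**(3/2)) = ((2316 + 32459) - 65427)/(-23594 + 66*sqrt(66)) = (34775 - 65427)/(-23594 + 66*sqrt(66)) = -30652/(-23594 + 66*sqrt(66)) ≈ 1.3294)
s = -2321953246666884528/139097335 + 55042148898*sqrt(66)/139097335 (s = (-153386 + (180800822/139097335 + 505758*sqrt(66)/139097335))*(29585 + 79246) = (-21335403025488/139097335 + 505758*sqrt(66)/139097335)*108831 = -2321953246666884528/139097335 + 55042148898*sqrt(66)/139097335 ≈ -1.6693e+10)
(62509 + 310469) + s = (62509 + 310469) + (-2321953246666884528/139097335 + 55042148898*sqrt(66)/139097335) = 372978 + (-2321953246666884528/139097335 + 55042148898*sqrt(66)/139097335) = -2321901366421070898/139097335 + 55042148898*sqrt(66)/139097335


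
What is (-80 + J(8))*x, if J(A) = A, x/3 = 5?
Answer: -1080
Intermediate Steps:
x = 15 (x = 3*5 = 15)
(-80 + J(8))*x = (-80 + 8)*15 = -72*15 = -1080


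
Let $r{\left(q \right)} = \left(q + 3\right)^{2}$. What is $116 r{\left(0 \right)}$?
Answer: $1044$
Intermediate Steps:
$r{\left(q \right)} = \left(3 + q\right)^{2}$
$116 r{\left(0 \right)} = 116 \left(3 + 0\right)^{2} = 116 \cdot 3^{2} = 116 \cdot 9 = 1044$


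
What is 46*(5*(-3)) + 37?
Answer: -653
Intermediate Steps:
46*(5*(-3)) + 37 = 46*(-15) + 37 = -690 + 37 = -653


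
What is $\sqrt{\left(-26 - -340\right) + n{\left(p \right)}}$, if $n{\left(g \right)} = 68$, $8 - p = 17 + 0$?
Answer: $\sqrt{382} \approx 19.545$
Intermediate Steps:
$p = -9$ ($p = 8 - \left(17 + 0\right) = 8 - 17 = -9$)
$\sqrt{\left(-26 - -340\right) + n{\left(p \right)}} = \sqrt{\left(-26 - -340\right) + 68} = \sqrt{\left(-26 + 340\right) + 68} = \sqrt{314 + 68} = \sqrt{382}$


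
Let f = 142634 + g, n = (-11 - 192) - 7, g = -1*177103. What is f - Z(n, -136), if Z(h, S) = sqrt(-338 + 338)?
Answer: -34469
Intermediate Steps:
g = -177103
n = -210 (n = -203 - 7 = -210)
Z(h, S) = 0 (Z(h, S) = sqrt(0) = 0)
f = -34469 (f = 142634 - 177103 = -34469)
f - Z(n, -136) = -34469 - 1*0 = -34469 + 0 = -34469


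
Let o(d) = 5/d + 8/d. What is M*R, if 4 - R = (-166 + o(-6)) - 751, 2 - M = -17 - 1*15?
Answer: 94163/3 ≈ 31388.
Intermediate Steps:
o(d) = 13/d
M = 34 (M = 2 - (-17 - 1*15) = 2 - (-17 - 15) = 2 - 1*(-32) = 2 + 32 = 34)
R = 5539/6 (R = 4 - ((-166 + 13/(-6)) - 751) = 4 - ((-166 + 13*(-⅙)) - 751) = 4 - ((-166 - 13/6) - 751) = 4 - (-1009/6 - 751) = 4 - 1*(-5515/6) = 4 + 5515/6 = 5539/6 ≈ 923.17)
M*R = 34*(5539/6) = 94163/3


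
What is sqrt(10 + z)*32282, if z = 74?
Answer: 64564*sqrt(21) ≈ 2.9587e+5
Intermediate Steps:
sqrt(10 + z)*32282 = sqrt(10 + 74)*32282 = sqrt(84)*32282 = (2*sqrt(21))*32282 = 64564*sqrt(21)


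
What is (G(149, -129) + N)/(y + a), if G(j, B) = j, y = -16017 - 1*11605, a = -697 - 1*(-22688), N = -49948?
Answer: 49799/5631 ≈ 8.8437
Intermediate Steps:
a = 21991 (a = -697 + 22688 = 21991)
y = -27622 (y = -16017 - 11605 = -27622)
(G(149, -129) + N)/(y + a) = (149 - 49948)/(-27622 + 21991) = -49799/(-5631) = -49799*(-1/5631) = 49799/5631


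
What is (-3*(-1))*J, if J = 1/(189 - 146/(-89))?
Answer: 267/16967 ≈ 0.015736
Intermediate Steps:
J = 89/16967 (J = 1/(189 - 146*(-1/89)) = 1/(189 + 146/89) = 1/(16967/89) = 89/16967 ≈ 0.0052455)
(-3*(-1))*J = -3*(-1)*(89/16967) = 3*(89/16967) = 267/16967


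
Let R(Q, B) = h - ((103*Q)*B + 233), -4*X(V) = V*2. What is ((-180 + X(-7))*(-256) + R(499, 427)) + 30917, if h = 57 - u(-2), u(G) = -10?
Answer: -21870584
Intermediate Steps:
X(V) = -V/2 (X(V) = -V*2/4 = -V/2)
h = 67 (h = 57 - 1*(-10) = 57 + 10 = 67)
R(Q, B) = -166 - 103*B*Q (R(Q, B) = 67 - ((103*Q)*B + 233) = 67 - (103*B*Q + 233) = 67 - (233 + 103*B*Q) = 67 + (-233 - 103*B*Q) = -166 - 103*B*Q)
((-180 + X(-7))*(-256) + R(499, 427)) + 30917 = ((-180 - 1/2*(-7))*(-256) + (-166 - 103*427*499)) + 30917 = ((-180 + 7/2)*(-256) + (-166 - 21946519)) + 30917 = (-353/2*(-256) - 21946685) + 30917 = (45184 - 21946685) + 30917 = -21901501 + 30917 = -21870584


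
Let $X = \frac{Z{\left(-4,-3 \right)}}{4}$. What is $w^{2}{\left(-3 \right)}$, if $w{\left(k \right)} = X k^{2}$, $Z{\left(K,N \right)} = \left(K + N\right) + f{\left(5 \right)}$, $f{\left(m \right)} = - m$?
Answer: $729$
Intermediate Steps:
$Z{\left(K,N \right)} = -5 + K + N$ ($Z{\left(K,N \right)} = \left(K + N\right) - 5 = -5 + K + N$)
$X = -3$ ($X = \frac{-5 - 4 - 3}{4} = \left(-12\right) \frac{1}{4} = -3$)
$w{\left(k \right)} = - 3 k^{2}$
$w^{2}{\left(-3 \right)} = \left(- 3 \left(-3\right)^{2}\right)^{2} = \left(\left(-3\right) 9\right)^{2} = \left(-27\right)^{2} = 729$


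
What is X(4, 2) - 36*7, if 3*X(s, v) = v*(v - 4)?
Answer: -760/3 ≈ -253.33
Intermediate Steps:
X(s, v) = v*(-4 + v)/3 (X(s, v) = (v*(v - 4))/3 = (v*(-4 + v))/3 = v*(-4 + v)/3)
X(4, 2) - 36*7 = (⅓)*2*(-4 + 2) - 36*7 = (⅓)*2*(-2) - 252 = -4/3 - 252 = -760/3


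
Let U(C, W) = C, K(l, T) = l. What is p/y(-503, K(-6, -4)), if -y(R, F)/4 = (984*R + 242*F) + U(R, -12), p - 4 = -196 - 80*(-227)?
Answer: 4492/496907 ≈ 0.0090399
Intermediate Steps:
p = 17968 (p = 4 + (-196 - 80*(-227)) = 4 + (-196 + 18160) = 4 + 17964 = 17968)
y(R, F) = -3940*R - 968*F (y(R, F) = -4*((984*R + 242*F) + R) = -4*((242*F + 984*R) + R) = -4*(242*F + 985*R) = -3940*R - 968*F)
p/y(-503, K(-6, -4)) = 17968/(-3940*(-503) - 968*(-6)) = 17968/(1981820 + 5808) = 17968/1987628 = 17968*(1/1987628) = 4492/496907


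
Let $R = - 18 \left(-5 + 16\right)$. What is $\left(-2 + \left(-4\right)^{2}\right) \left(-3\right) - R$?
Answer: $156$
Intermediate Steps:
$R = -198$ ($R = \left(-18\right) 11 = -198$)
$\left(-2 + \left(-4\right)^{2}\right) \left(-3\right) - R = \left(-2 + \left(-4\right)^{2}\right) \left(-3\right) - -198 = \left(-2 + 16\right) \left(-3\right) + 198 = 14 \left(-3\right) + 198 = -42 + 198 = 156$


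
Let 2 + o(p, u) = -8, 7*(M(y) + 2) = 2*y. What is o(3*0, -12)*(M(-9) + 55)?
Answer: -3530/7 ≈ -504.29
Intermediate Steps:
M(y) = -2 + 2*y/7 (M(y) = -2 + (2*y)/7 = -2 + 2*y/7)
o(p, u) = -10 (o(p, u) = -2 - 8 = -10)
o(3*0, -12)*(M(-9) + 55) = -10*((-2 + (2/7)*(-9)) + 55) = -10*((-2 - 18/7) + 55) = -10*(-32/7 + 55) = -10*353/7 = -3530/7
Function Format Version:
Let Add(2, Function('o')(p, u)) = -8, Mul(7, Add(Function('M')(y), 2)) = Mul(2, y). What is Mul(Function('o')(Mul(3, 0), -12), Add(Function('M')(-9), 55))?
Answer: Rational(-3530, 7) ≈ -504.29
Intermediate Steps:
Function('M')(y) = Add(-2, Mul(Rational(2, 7), y)) (Function('M')(y) = Add(-2, Mul(Rational(1, 7), Mul(2, y))) = Add(-2, Mul(Rational(2, 7), y)))
Function('o')(p, u) = -10 (Function('o')(p, u) = Add(-2, -8) = -10)
Mul(Function('o')(Mul(3, 0), -12), Add(Function('M')(-9), 55)) = Mul(-10, Add(Add(-2, Mul(Rational(2, 7), -9)), 55)) = Mul(-10, Add(Add(-2, Rational(-18, 7)), 55)) = Mul(-10, Add(Rational(-32, 7), 55)) = Mul(-10, Rational(353, 7)) = Rational(-3530, 7)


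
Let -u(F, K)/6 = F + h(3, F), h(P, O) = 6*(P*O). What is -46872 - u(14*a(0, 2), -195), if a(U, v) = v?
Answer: -43680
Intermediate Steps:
h(P, O) = 6*O*P (h(P, O) = 6*(O*P) = 6*O*P)
u(F, K) = -114*F (u(F, K) = -6*(F + 6*F*3) = -6*(F + 18*F) = -114*F)
-46872 - u(14*a(0, 2), -195) = -46872 - (-114)*14*2 = -46872 - (-114)*28 = -46872 - 1*(-3192) = -46872 + 3192 = -43680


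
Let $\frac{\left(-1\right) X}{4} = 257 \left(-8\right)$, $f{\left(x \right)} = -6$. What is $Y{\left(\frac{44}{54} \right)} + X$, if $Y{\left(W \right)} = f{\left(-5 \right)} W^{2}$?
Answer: $\frac{1997464}{243} \approx 8220.0$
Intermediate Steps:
$X = 8224$ ($X = - 4 \cdot 257 \left(-8\right) = \left(-4\right) \left(-2056\right) = 8224$)
$Y{\left(W \right)} = - 6 W^{2}$
$Y{\left(\frac{44}{54} \right)} + X = - 6 \left(\frac{44}{54}\right)^{2} + 8224 = - 6 \left(44 \cdot \frac{1}{54}\right)^{2} + 8224 = - 6 \left(\frac{22}{27}\right)^{2} + 8224 = \left(-6\right) \frac{484}{729} + 8224 = - \frac{968}{243} + 8224 = \frac{1997464}{243}$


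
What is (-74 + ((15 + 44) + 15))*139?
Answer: 0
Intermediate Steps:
(-74 + ((15 + 44) + 15))*139 = (-74 + (59 + 15))*139 = (-74 + 74)*139 = 0*139 = 0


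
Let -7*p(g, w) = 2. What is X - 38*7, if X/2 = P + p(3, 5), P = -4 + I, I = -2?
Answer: -1950/7 ≈ -278.57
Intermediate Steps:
p(g, w) = -2/7 (p(g, w) = -1/7*2 = -2/7)
P = -6 (P = -4 - 2 = -6)
X = -88/7 (X = 2*(-6 - 2/7) = 2*(-44/7) = -88/7 ≈ -12.571)
X - 38*7 = -88/7 - 38*7 = -88/7 - 266 = -1950/7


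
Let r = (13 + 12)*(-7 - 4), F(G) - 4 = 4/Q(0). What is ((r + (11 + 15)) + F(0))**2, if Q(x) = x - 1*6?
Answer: 543169/9 ≈ 60352.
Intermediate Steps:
Q(x) = -6 + x (Q(x) = x - 6 = -6 + x)
F(G) = 10/3 (F(G) = 4 + 4/(-6 + 0) = 4 + 4/(-6) = 4 + 4*(-1/6) = 4 - 2/3 = 10/3)
r = -275 (r = 25*(-11) = -275)
((r + (11 + 15)) + F(0))**2 = ((-275 + (11 + 15)) + 10/3)**2 = ((-275 + 26) + 10/3)**2 = (-249 + 10/3)**2 = (-737/3)**2 = 543169/9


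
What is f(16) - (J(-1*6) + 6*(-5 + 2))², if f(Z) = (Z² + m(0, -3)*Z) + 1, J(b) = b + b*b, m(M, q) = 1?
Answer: 129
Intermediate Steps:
J(b) = b + b²
f(Z) = 1 + Z + Z² (f(Z) = (Z² + 1*Z) + 1 = (Z² + Z) + 1 = (Z + Z²) + 1 = 1 + Z + Z²)
f(16) - (J(-1*6) + 6*(-5 + 2))² = (1 + 16 + 16²) - ((-1*6)*(1 - 1*6) + 6*(-5 + 2))² = (1 + 16 + 256) - (-6*(1 - 6) + 6*(-3))² = 273 - (-6*(-5) - 18)² = 273 - (30 - 18)² = 273 - 1*12² = 273 - 1*144 = 273 - 144 = 129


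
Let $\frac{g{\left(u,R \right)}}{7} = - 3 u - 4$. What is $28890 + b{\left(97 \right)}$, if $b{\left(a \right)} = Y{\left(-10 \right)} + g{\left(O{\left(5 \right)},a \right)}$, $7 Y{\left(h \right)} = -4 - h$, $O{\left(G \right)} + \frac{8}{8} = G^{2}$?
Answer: $\frac{198512}{7} \approx 28359.0$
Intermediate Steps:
$O{\left(G \right)} = -1 + G^{2}$
$g{\left(u,R \right)} = -28 - 21 u$ ($g{\left(u,R \right)} = 7 \left(- 3 u - 4\right) = 7 \left(-4 - 3 u\right) = -28 - 21 u$)
$Y{\left(h \right)} = - \frac{4}{7} - \frac{h}{7}$ ($Y{\left(h \right)} = \frac{-4 - h}{7} = - \frac{4}{7} - \frac{h}{7}$)
$b{\left(a \right)} = - \frac{3718}{7}$ ($b{\left(a \right)} = \left(- \frac{4}{7} - - \frac{10}{7}\right) - \left(28 + 21 \left(-1 + 5^{2}\right)\right) = \left(- \frac{4}{7} + \frac{10}{7}\right) - \left(28 + 21 \left(-1 + 25\right)\right) = \frac{6}{7} - 532 = - \frac{3718}{7}$)
$28890 + b{\left(97 \right)} = 28890 - \frac{3718}{7} = \frac{198512}{7}$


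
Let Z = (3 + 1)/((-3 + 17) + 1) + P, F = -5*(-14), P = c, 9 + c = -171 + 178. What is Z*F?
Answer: -364/3 ≈ -121.33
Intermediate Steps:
c = -2 (c = -9 + (-171 + 178) = -9 + 7 = -2)
P = -2
F = 70
Z = -26/15 (Z = (3 + 1)/((-3 + 17) + 1) - 2 = 4/(14 + 1) - 2 = 4/15 - 2 = -26/15 ≈ -1.7333)
Z*F = -26/15*70 = -364/3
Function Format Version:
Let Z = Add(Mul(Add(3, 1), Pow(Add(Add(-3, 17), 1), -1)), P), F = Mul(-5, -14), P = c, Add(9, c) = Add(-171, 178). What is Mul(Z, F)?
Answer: Rational(-364, 3) ≈ -121.33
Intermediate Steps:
c = -2 (c = Add(-9, Add(-171, 178)) = Add(-9, 7) = -2)
P = -2
F = 70
Z = Rational(-26, 15) (Z = Add(Mul(Add(3, 1), Pow(Add(Add(-3, 17), 1), -1)), -2) = Add(Mul(4, Pow(Add(14, 1), -1)), -2) = Add(Mul(4, Pow(15, -1)), -2) = Add(Mul(4, Rational(1, 15)), -2) = Add(Rational(4, 15), -2) = Rational(-26, 15) ≈ -1.7333)
Mul(Z, F) = Mul(Rational(-26, 15), 70) = Rational(-364, 3)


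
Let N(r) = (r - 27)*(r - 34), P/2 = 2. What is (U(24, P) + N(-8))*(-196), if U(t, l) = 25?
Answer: -293020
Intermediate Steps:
P = 4 (P = 2*2 = 4)
N(r) = (-34 + r)*(-27 + r) (N(r) = (-27 + r)*(-34 + r) = (-34 + r)*(-27 + r))
(U(24, P) + N(-8))*(-196) = (25 + (918 + (-8)² - 61*(-8)))*(-196) = (25 + (918 + 64 + 488))*(-196) = (25 + 1470)*(-196) = 1495*(-196) = -293020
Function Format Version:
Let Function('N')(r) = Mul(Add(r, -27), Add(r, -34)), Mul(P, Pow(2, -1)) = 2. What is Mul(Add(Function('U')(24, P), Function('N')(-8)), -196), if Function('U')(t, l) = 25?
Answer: -293020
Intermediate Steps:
P = 4 (P = Mul(2, 2) = 4)
Function('N')(r) = Mul(Add(-34, r), Add(-27, r)) (Function('N')(r) = Mul(Add(-27, r), Add(-34, r)) = Mul(Add(-34, r), Add(-27, r)))
Mul(Add(Function('U')(24, P), Function('N')(-8)), -196) = Mul(Add(25, Add(918, Pow(-8, 2), Mul(-61, -8))), -196) = Mul(Add(25, Add(918, 64, 488)), -196) = Mul(Add(25, 1470), -196) = Mul(1495, -196) = -293020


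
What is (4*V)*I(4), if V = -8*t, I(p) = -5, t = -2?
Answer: -320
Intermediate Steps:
V = 16 (V = -8*(-2) = 16)
(4*V)*I(4) = (4*16)*(-5) = 64*(-5) = -320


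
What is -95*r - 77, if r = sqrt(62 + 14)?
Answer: -77 - 190*sqrt(19) ≈ -905.19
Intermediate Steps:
r = 2*sqrt(19) (r = sqrt(76) = 2*sqrt(19) ≈ 8.7178)
-95*r - 77 = -190*sqrt(19) - 77 = -77 - 190*sqrt(19)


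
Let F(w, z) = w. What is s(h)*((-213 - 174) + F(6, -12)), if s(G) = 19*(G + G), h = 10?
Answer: -144780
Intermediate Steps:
s(G) = 38*G (s(G) = 19*(2*G) = 38*G)
s(h)*((-213 - 174) + F(6, -12)) = (38*10)*((-213 - 174) + 6) = 380*(-387 + 6) = 380*(-381) = -144780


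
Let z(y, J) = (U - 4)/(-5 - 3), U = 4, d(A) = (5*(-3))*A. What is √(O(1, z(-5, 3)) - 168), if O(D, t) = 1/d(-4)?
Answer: I*√151185/30 ≈ 12.961*I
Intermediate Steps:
d(A) = -15*A
z(y, J) = 0 (z(y, J) = (4 - 4)/(-5 - 3) = 0/(-8) = 0*(-⅛) = 0)
O(D, t) = 1/60 (O(D, t) = 1/(-15*(-4)) = 1/60)
√(O(1, z(-5, 3)) - 168) = √(1/60 - 168) = √(-10079/60) = I*√151185/30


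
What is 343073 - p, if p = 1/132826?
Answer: 45569014297/132826 ≈ 3.4307e+5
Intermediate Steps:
p = 1/132826 ≈ 7.5286e-6
343073 - p = 343073 - 1*1/132826 = 343073 - 1/132826 = 45569014297/132826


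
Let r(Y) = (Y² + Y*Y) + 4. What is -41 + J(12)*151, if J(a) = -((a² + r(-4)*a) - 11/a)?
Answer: -1042543/12 ≈ -86879.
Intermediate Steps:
r(Y) = 4 + 2*Y² (r(Y) = (Y² + Y²) + 4 = 2*Y² + 4 = 4 + 2*Y²)
J(a) = -a² - 36*a + 11/a (J(a) = -((a² + (4 + 2*(-4)²)*a) - 11/a) = -((a² + (4 + 2*16)*a) - 11/a) = -((a² + (4 + 32)*a) - 11/a) = -((a² + 36*a) - 11/a) = -(a² - 11/a + 36*a) = -a² - 36*a + 11/a)
-41 + J(12)*151 = -41 + ((11 - 1*12²*(36 + 12))/12)*151 = -41 + ((11 - 1*144*48)/12)*151 = -41 + ((11 - 6912)/12)*151 = -41 + ((1/12)*(-6901))*151 = -41 - 6901/12*151 = -41 - 1042051/12 = -1042543/12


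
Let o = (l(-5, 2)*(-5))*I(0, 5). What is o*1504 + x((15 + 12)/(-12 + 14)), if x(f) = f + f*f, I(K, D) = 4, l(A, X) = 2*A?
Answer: 1203983/4 ≈ 3.0100e+5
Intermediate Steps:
o = 200 (o = ((2*(-5))*(-5))*4 = -10*(-5)*4 = 50*4 = 200)
x(f) = f + f**2
o*1504 + x((15 + 12)/(-12 + 14)) = 200*1504 + ((15 + 12)/(-12 + 14))*(1 + (15 + 12)/(-12 + 14)) = 300800 + (27/2)*(1 + 27/2) = 300800 + (27*(1/2))*(1 + 27*(1/2)) = 300800 + 27*(1 + 27/2)/2 = 300800 + (27/2)*(29/2) = 300800 + 783/4 = 1203983/4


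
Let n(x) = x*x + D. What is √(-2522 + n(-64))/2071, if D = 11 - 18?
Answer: √1567/2071 ≈ 0.019114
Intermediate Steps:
D = -7
n(x) = -7 + x² (n(x) = x*x - 7 = x² - 7 = -7 + x²)
√(-2522 + n(-64))/2071 = √(-2522 + (-7 + (-64)²))/2071 = √(-2522 + (-7 + 4096))*(1/2071) = √(-2522 + 4089)*(1/2071) = √1567*(1/2071) = √1567/2071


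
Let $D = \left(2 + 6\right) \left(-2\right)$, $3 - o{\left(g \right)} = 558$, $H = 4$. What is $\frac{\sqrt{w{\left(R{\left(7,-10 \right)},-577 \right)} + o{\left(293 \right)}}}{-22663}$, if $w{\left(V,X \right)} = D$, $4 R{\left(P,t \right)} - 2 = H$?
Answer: $- \frac{i \sqrt{571}}{22663} \approx - 0.0010544 i$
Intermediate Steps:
$R{\left(P,t \right)} = \frac{3}{2}$ ($R{\left(P,t \right)} = \frac{1}{2} + \frac{1}{4} \cdot 4 = \frac{1}{2} + 1 = \frac{3}{2}$)
$o{\left(g \right)} = -555$ ($o{\left(g \right)} = 3 - 558 = -555$)
$D = -16$ ($D = 8 \left(-2\right) = -16$)
$w{\left(V,X \right)} = -16$
$\frac{\sqrt{w{\left(R{\left(7,-10 \right)},-577 \right)} + o{\left(293 \right)}}}{-22663} = \frac{\sqrt{-16 - 555}}{-22663} = \sqrt{-571} \left(- \frac{1}{22663}\right) = i \sqrt{571} \left(- \frac{1}{22663}\right) = - \frac{i \sqrt{571}}{22663}$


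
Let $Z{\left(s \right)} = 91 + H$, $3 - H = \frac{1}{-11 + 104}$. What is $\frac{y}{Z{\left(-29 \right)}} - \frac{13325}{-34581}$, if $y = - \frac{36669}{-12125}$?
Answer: $\frac{1530173842202}{3665054317125} \approx 0.4175$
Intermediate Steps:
$H = \frac{278}{93}$ ($H = 3 - \frac{1}{-11 + 104} = 3 - \frac{1}{93} = \frac{278}{93} \approx 2.9892$)
$Z{\left(s \right)} = \frac{8741}{93}$ ($Z{\left(s \right)} = 91 + \frac{278}{93} = \frac{8741}{93}$)
$y = \frac{36669}{12125}$ ($y = \left(-36669\right) \left(- \frac{1}{12125}\right) = \frac{36669}{12125} \approx 3.0242$)
$\frac{y}{Z{\left(-29 \right)}} - \frac{13325}{-34581} = \frac{36669}{12125 \cdot \frac{8741}{93}} - \frac{13325}{-34581} = \frac{36669}{12125} \cdot \frac{93}{8741} - - \frac{13325}{34581} = \frac{3410217}{105984625} + \frac{13325}{34581} = \frac{1530173842202}{3665054317125}$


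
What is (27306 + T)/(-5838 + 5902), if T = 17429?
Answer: 44735/64 ≈ 698.98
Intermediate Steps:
(27306 + T)/(-5838 + 5902) = (27306 + 17429)/(-5838 + 5902) = 44735/64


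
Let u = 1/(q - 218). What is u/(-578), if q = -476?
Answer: 1/401132 ≈ 2.4929e-6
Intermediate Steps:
u = -1/694 (u = 1/(-476 - 218) = 1/(-694) = -1/694 ≈ -0.0014409)
u/(-578) = -1/694/(-578) = -1/694*(-1/578) = 1/401132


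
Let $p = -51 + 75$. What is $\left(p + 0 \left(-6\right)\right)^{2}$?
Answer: $576$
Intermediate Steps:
$p = 24$
$\left(p + 0 \left(-6\right)\right)^{2} = \left(24 + 0 \left(-6\right)\right)^{2} = \left(24 + 0\right)^{2} = 24^{2} = 576$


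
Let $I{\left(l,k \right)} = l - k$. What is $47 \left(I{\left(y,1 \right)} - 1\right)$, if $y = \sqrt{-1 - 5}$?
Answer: $-94 + 47 i \sqrt{6} \approx -94.0 + 115.13 i$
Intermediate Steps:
$y = i \sqrt{6}$ ($y = \sqrt{-6} = i \sqrt{6} \approx 2.4495 i$)
$47 \left(I{\left(y,1 \right)} - 1\right) = 47 \left(\left(i \sqrt{6} - 1\right) - 1\right) = 47 \left(\left(-1 + i \sqrt{6}\right) - 1\right) = 47 \left(-2 + i \sqrt{6}\right) = -94 + 47 i \sqrt{6}$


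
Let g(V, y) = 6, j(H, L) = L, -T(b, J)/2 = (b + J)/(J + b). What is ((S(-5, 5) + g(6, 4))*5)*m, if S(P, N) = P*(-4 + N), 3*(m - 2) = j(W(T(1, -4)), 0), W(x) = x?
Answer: 10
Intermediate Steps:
T(b, J) = -2 (T(b, J) = -2*(b + J)/(J + b) = -2*(J + b)/(J + b) = -2*1 = -2)
m = 2 (m = 2 + (⅓)*0 = 2 + 0 = 2)
((S(-5, 5) + g(6, 4))*5)*m = ((-5*(-4 + 5) + 6)*5)*2 = ((-5*1 + 6)*5)*2 = ((-5 + 6)*5)*2 = (1*5)*2 = 5*2 = 10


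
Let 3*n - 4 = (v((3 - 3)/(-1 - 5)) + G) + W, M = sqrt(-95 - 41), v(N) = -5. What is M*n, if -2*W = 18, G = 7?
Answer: -2*I*sqrt(34) ≈ -11.662*I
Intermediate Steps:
W = -9 (W = -1/2*18 = -9)
M = 2*I*sqrt(34) (M = sqrt(-136) = 2*I*sqrt(34) ≈ 11.662*I)
n = -1 (n = 4/3 + ((-5 + 7) - 9)/3 = 4/3 + (2 - 9)/3 = 4/3 + (1/3)*(-7) = 4/3 - 7/3 = -1)
M*n = (2*I*sqrt(34))*(-1) = -2*I*sqrt(34)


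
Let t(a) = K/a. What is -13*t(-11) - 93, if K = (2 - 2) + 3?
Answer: -984/11 ≈ -89.455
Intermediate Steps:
K = 3 (K = 0 + 3 = 3)
t(a) = 3/a
-13*t(-11) - 93 = -39/(-11) - 93 = -39*(-1)/11 - 93 = -13*(-3/11) - 93 = 39/11 - 93 = -984/11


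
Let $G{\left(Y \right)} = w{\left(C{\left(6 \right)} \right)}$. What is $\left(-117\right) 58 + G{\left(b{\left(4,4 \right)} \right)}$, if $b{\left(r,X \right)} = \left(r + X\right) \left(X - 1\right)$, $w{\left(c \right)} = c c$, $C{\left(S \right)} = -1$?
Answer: $-6785$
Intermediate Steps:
$w{\left(c \right)} = c^{2}$
$b{\left(r,X \right)} = \left(-1 + X\right) \left(X + r\right)$ ($b{\left(r,X \right)} = \left(X + r\right) \left(-1 + X\right) = \left(-1 + X\right) \left(X + r\right)$)
$G{\left(Y \right)} = 1$ ($G{\left(Y \right)} = \left(-1\right)^{2} = 1$)
$\left(-117\right) 58 + G{\left(b{\left(4,4 \right)} \right)} = \left(-117\right) 58 + 1 = -6786 + 1 = -6785$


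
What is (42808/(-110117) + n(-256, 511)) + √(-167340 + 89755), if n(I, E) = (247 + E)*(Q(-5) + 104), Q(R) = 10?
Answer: 9515387396/110117 + I*√77585 ≈ 86412.0 + 278.54*I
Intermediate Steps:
n(I, E) = 28158 + 114*E (n(I, E) = (247 + E)*(10 + 104) = (247 + E)*114 = 28158 + 114*E)
(42808/(-110117) + n(-256, 511)) + √(-167340 + 89755) = (42808/(-110117) + (28158 + 114*511)) + √(-167340 + 89755) = (42808*(-1/110117) + (28158 + 58254)) + √(-77585) = (-42808/110117 + 86412) + I*√77585 = 9515387396/110117 + I*√77585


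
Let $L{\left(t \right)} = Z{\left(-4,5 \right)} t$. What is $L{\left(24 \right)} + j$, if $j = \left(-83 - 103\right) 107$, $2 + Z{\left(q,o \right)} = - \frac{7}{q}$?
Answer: $-19908$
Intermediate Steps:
$Z{\left(q,o \right)} = -2 - \frac{7}{q}$
$j = -19902$ ($j = \left(-186\right) 107 = -19902$)
$L{\left(t \right)} = - \frac{t}{4}$ ($L{\left(t \right)} = \left(-2 - \frac{7}{-4}\right) t = \left(-2 - - \frac{7}{4}\right) t = \left(-2 + \frac{7}{4}\right) t = - \frac{t}{4}$)
$L{\left(24 \right)} + j = \left(- \frac{1}{4}\right) 24 - 19902 = -6 - 19902 = -19908$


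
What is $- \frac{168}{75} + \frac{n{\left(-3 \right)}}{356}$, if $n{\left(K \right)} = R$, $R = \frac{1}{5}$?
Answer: $- \frac{19931}{8900} \approx -2.2394$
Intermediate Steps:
$R = \frac{1}{5} \approx 0.2$
$n{\left(K \right)} = \frac{1}{5}$
$- \frac{168}{75} + \frac{n{\left(-3 \right)}}{356} = - \frac{168}{75} + \frac{1}{5 \cdot 356} = \left(-168\right) \frac{1}{75} + \frac{1}{5} \cdot \frac{1}{356} = - \frac{56}{25} + \frac{1}{1780} = - \frac{19931}{8900}$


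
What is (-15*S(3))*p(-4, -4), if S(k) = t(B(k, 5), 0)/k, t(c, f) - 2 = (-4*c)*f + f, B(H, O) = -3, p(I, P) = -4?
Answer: 40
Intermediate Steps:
t(c, f) = 2 + f - 4*c*f (t(c, f) = 2 + ((-4*c)*f + f) = 2 + (-4*c*f + f) = 2 + (f - 4*c*f) = 2 + f - 4*c*f)
S(k) = 2/k (S(k) = (2 + 0 - 4*(-3)*0)/k = (2 + 0 + 0)/k = 2/k)
(-15*S(3))*p(-4, -4) = -30/3*(-4) = -15*2/3*(-4) = -10*(-4) = 40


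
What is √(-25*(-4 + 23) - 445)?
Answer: 2*I*√230 ≈ 30.332*I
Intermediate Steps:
√(-25*(-4 + 23) - 445) = √(-25*19 - 445) = √(-475 - 445) = √(-920) = 2*I*√230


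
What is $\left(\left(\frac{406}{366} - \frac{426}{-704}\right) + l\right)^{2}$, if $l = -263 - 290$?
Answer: $\frac{1261074657861769}{4149421056} \approx 3.0392 \cdot 10^{5}$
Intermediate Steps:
$l = -553$ ($l = -263 - 290 = -553$)
$\left(\left(\frac{406}{366} - \frac{426}{-704}\right) + l\right)^{2} = \left(\left(\frac{406}{366} - \frac{426}{-704}\right) - 553\right)^{2} = \left(\left(406 \cdot \frac{1}{366} - - \frac{213}{352}\right) - 553\right)^{2} = \left(\left(\frac{203}{183} + \frac{213}{352}\right) - 553\right)^{2} = \left(\frac{110435}{64416} - 553\right)^{2} = \left(- \frac{35511613}{64416}\right)^{2} = \frac{1261074657861769}{4149421056}$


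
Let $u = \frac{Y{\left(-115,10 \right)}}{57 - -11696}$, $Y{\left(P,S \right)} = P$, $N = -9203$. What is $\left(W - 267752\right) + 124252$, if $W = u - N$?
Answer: $- \frac{68625772}{511} \approx -1.343 \cdot 10^{5}$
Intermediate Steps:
$u = - \frac{5}{511}$ ($u = - \frac{115}{57 - -11696} = - \frac{115}{57 + 11696} = - \frac{115}{11753} = \left(-115\right) \frac{1}{11753} = - \frac{5}{511} \approx -0.0097847$)
$W = \frac{4702728}{511}$ ($W = - \frac{5}{511} - -9203 = - \frac{5}{511} + 9203 = \frac{4702728}{511} \approx 9203.0$)
$\left(W - 267752\right) + 124252 = \left(\frac{4702728}{511} - 267752\right) + 124252 = - \frac{132118544}{511} + 124252 = - \frac{68625772}{511}$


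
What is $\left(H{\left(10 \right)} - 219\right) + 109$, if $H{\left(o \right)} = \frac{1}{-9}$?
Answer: $- \frac{991}{9} \approx -110.11$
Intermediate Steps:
$H{\left(o \right)} = - \frac{1}{9}$
$\left(H{\left(10 \right)} - 219\right) + 109 = \left(- \frac{1}{9} - 219\right) + 109 = - \frac{1972}{9} + 109 = - \frac{991}{9}$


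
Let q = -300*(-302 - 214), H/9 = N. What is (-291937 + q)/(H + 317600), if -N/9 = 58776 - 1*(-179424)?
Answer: 137137/18976600 ≈ 0.0072266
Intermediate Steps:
N = -2143800 (N = -9*(58776 - 1*(-179424)) = -9*(58776 + 179424) = -9*238200 = -2143800)
H = -19294200 (H = 9*(-2143800) = -19294200)
q = 154800 (q = -300*(-516) = 154800)
(-291937 + q)/(H + 317600) = (-291937 + 154800)/(-19294200 + 317600) = -137137/(-18976600) = -137137*(-1/18976600) = 137137/18976600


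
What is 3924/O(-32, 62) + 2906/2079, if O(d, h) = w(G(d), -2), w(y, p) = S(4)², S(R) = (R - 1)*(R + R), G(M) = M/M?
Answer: 273107/33264 ≈ 8.2103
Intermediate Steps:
G(M) = 1
S(R) = 2*R*(-1 + R) (S(R) = (-1 + R)*(2*R) = 2*R*(-1 + R))
w(y, p) = 576 (w(y, p) = (2*4*(-1 + 4))² = (2*4*3)² = 24² = 576)
O(d, h) = 576
3924/O(-32, 62) + 2906/2079 = 3924/576 + 2906/2079 = 3924*(1/576) + 2906*(1/2079) = 109/16 + 2906/2079 = 273107/33264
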